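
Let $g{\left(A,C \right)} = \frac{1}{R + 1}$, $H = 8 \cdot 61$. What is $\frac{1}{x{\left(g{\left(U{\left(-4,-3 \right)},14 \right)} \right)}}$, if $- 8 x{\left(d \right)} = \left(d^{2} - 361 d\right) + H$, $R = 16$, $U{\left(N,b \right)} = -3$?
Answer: $- \frac{289}{16862} \approx -0.017139$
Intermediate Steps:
$H = 488$
$g{\left(A,C \right)} = \frac{1}{17}$ ($g{\left(A,C \right)} = \frac{1}{16 + 1} = \frac{1}{17}$)
$x{\left(d \right)} = -61 - \frac{d^{2}}{8} + \frac{361 d}{8}$ ($x{\left(d \right)} = - \frac{\left(d^{2} - 361 d\right) + 488}{8} = - \frac{488 + d^{2} - 361 d}{8} = -61 - \frac{d^{2}}{8} + \frac{361 d}{8}$)
$\frac{1}{x{\left(g{\left(U{\left(-4,-3 \right)},14 \right)} \right)}} = \frac{1}{-61 - \frac{1}{8 \cdot 289} + \frac{361}{8} \cdot \frac{1}{17}} = \frac{1}{-61 - \frac{1}{2312} + \frac{361}{136}} = \frac{1}{- \frac{16862}{289}} = - \frac{289}{16862}$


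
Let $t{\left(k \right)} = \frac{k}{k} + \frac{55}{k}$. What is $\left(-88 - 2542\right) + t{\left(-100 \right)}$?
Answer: $- \frac{52591}{20} \approx -2629.6$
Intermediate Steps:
$t{\left(k \right)} = 1 + \frac{55}{k}$
$\left(-88 - 2542\right) + t{\left(-100 \right)} = \left(-88 - 2542\right) + \frac{55 - 100}{-100} = \left(-88 - 2542\right) - - \frac{9}{20} = -2630 + \frac{9}{20} = - \frac{52591}{20}$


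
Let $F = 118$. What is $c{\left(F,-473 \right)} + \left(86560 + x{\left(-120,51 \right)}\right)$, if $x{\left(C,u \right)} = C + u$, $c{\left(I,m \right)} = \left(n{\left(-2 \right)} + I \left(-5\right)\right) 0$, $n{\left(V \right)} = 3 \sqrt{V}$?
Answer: $86491$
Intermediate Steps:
$c{\left(I,m \right)} = 0$ ($c{\left(I,m \right)} = \left(3 \sqrt{-2} + I \left(-5\right)\right) 0 = \left(3 i \sqrt{2} - 5 I\right) 0 = \left(- 5 I + 3 i \sqrt{2}\right) 0 = 0$)
$c{\left(F,-473 \right)} + \left(86560 + x{\left(-120,51 \right)}\right) = 0 + \left(86560 + \left(-120 + 51\right)\right) = 0 + \left(86560 - 69\right) = 0 + 86491 = 86491$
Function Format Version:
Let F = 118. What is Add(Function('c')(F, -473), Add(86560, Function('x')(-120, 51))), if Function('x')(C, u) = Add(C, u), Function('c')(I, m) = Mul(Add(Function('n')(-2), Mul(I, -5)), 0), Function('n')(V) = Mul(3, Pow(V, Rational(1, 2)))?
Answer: 86491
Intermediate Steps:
Function('c')(I, m) = 0 (Function('c')(I, m) = Mul(Add(Mul(3, Pow(-2, Rational(1, 2))), Mul(I, -5)), 0) = Mul(Add(Mul(3, Mul(I, Pow(2, Rational(1, 2)))), Mul(-5, I)), 0) = Mul(Add(Mul(3, I, Pow(2, Rational(1, 2))), Mul(-5, I)), 0) = Mul(Add(Mul(-5, I), Mul(3, I, Pow(2, Rational(1, 2)))), 0) = 0)
Add(Function('c')(F, -473), Add(86560, Function('x')(-120, 51))) = Add(0, Add(86560, Add(-120, 51))) = Add(0, Add(86560, -69)) = Add(0, 86491) = 86491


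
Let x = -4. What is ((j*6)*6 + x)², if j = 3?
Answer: 10816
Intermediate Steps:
((j*6)*6 + x)² = ((3*6)*6 - 4)² = (18*6 - 4)² = (108 - 4)² = 104² = 10816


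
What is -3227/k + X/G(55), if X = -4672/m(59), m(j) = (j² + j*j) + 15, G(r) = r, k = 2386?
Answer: -1249460237/915591710 ≈ -1.3646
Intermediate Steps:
m(j) = 15 + 2*j² (m(j) = (j² + j²) + 15 = 2*j² + 15 = 15 + 2*j²)
X = -4672/6977 (X = -4672/(15 + 2*59²) = -4672/(15 + 2*3481) = -4672/(15 + 6962) = -4672/6977 ≈ -0.66963)
-3227/k + X/G(55) = -3227/2386 - 4672/6977/55 = -3227*1/2386 - 4672/6977*1/55 = -3227/2386 - 4672/383735 = -1249460237/915591710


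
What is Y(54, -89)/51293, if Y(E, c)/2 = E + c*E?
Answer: -864/4663 ≈ -0.18529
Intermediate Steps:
Y(E, c) = 2*E + 2*E*c (Y(E, c) = 2*(E + c*E) = 2*(E + E*c) = 2*E + 2*E*c)
Y(54, -89)/51293 = (2*54*(1 - 89))/51293 = (2*54*(-88))*(1/51293) = -9504*1/51293 = -864/4663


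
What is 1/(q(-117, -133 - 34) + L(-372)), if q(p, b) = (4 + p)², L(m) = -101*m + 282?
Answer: 1/50623 ≈ 1.9754e-5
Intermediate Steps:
L(m) = 282 - 101*m
1/(q(-117, -133 - 34) + L(-372)) = 1/((4 - 117)² + (282 - 101*(-372))) = 1/((-113)² + (282 + 37572)) = 1/(12769 + 37854) = 1/50623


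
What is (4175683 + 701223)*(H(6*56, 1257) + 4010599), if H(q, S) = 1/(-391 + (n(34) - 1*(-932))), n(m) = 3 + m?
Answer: 5652641842853019/289 ≈ 1.9559e+13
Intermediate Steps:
H(q, S) = 1/578 (H(q, S) = 1/(-391 + ((3 + 34) - 1*(-932))) = 1/(-391 + (37 + 932)) = 1/(-391 + 969) = 1/578)
(4175683 + 701223)*(H(6*56, 1257) + 4010599) = (4175683 + 701223)*(1/578 + 4010599) = 4876906*(2318126223/578) = 5652641842853019/289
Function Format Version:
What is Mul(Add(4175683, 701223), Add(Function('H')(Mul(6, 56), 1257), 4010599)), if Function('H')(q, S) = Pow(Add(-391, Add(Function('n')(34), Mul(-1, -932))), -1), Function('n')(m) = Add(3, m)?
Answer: Rational(5652641842853019, 289) ≈ 1.9559e+13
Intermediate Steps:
Function('H')(q, S) = Rational(1, 578) (Function('H')(q, S) = Pow(Add(-391, Add(Add(3, 34), Mul(-1, -932))), -1) = Pow(Add(-391, Add(37, 932)), -1) = Pow(Add(-391, 969), -1) = Pow(578, -1) = Rational(1, 578))
Mul(Add(4175683, 701223), Add(Function('H')(Mul(6, 56), 1257), 4010599)) = Mul(Add(4175683, 701223), Add(Rational(1, 578), 4010599)) = Mul(4876906, Rational(2318126223, 578)) = Rational(5652641842853019, 289)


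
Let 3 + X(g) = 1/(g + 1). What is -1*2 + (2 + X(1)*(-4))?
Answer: 10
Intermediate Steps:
X(g) = -3 + 1/(1 + g) (X(g) = -3 + 1/(g + 1) = -3 + 1/(1 + g))
-1*2 + (2 + X(1)*(-4)) = -1*2 + (2 + ((-2 - 3*1)/(1 + 1))*(-4)) = -2 + (2 + ((-2 - 3)/2)*(-4)) = -2 + (2 + ((½)*(-5))*(-4)) = -2 + (2 - 5/2*(-4)) = -2 + (2 + 10) = -2 + 12 = 10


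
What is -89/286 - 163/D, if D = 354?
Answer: -19531/25311 ≈ -0.77164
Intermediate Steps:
-89/286 - 163/D = -89/286 - 163/354 = -19531/25311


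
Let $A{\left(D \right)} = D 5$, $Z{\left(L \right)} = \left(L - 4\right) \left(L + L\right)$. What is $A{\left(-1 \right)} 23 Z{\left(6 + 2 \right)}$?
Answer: $-7360$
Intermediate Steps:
$Z{\left(L \right)} = 2 L \left(-4 + L\right)$ ($Z{\left(L \right)} = \left(-4 + L\right) 2 L = 2 L \left(-4 + L\right)$)
$A{\left(D \right)} = 5 D$
$A{\left(-1 \right)} 23 Z{\left(6 + 2 \right)} = 5 \left(-1\right) 23 \cdot 2 \left(6 + 2\right) \left(-4 + \left(6 + 2\right)\right) = \left(-5\right) 23 \cdot 2 \cdot 8 \left(-4 + 8\right) = - 115 \cdot 2 \cdot 8 \cdot 4 = \left(-115\right) 64 = -7360$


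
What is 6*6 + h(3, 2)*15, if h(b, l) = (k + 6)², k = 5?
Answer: 1851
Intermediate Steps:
h(b, l) = 121 (h(b, l) = (5 + 6)² = 11² = 121)
6*6 + h(3, 2)*15 = 6*6 + 121*15 = 36 + 1815 = 1851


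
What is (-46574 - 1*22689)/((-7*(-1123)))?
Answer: -69263/7861 ≈ -8.8110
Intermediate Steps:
(-46574 - 1*22689)/((-7*(-1123))) = (-46574 - 22689)/7861 = -69263*1/7861 = -69263/7861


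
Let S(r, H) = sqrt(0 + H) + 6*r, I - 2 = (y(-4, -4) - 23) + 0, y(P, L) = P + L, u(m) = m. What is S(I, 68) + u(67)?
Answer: -107 + 2*sqrt(17) ≈ -98.754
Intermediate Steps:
y(P, L) = L + P
I = -29 (I = 2 + (((-4 - 4) - 23) + 0) = 2 + ((-8 - 23) + 0) = 2 + (-31 + 0) = 2 - 31 = -29)
S(r, H) = sqrt(H) + 6*r
S(I, 68) + u(67) = (sqrt(68) + 6*(-29)) + 67 = (2*sqrt(17) - 174) + 67 = (-174 + 2*sqrt(17)) + 67 = -107 + 2*sqrt(17)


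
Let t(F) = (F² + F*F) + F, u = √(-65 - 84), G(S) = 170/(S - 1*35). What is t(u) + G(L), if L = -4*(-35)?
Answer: -6224/21 + I*√149 ≈ -296.38 + 12.207*I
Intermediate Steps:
L = 140
G(S) = 170/(-35 + S) (G(S) = 170/(S - 35) = 170/(-35 + S))
u = I*√149 (u = √(-149) = I*√149 ≈ 12.207*I)
t(F) = F + 2*F² (t(F) = (F² + F²) + F = 2*F² + F = F + 2*F²)
t(u) + G(L) = (I*√149)*(1 + 2*(I*√149)) + 170/(-35 + 140) = (I*√149)*(1 + 2*I*√149) + 170/105 = I*√149*(1 + 2*I*√149) + 170*(1/105) = I*√149*(1 + 2*I*√149) + 34/21 = 34/21 + I*√149*(1 + 2*I*√149)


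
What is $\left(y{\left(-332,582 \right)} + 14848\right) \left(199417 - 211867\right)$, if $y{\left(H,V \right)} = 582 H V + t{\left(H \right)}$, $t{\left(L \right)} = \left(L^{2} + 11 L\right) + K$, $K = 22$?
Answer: $1398569828700$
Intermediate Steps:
$t{\left(L \right)} = 22 + L^{2} + 11 L$ ($t{\left(L \right)} = \left(L^{2} + 11 L\right) + 22 = 22 + L^{2} + 11 L$)
$y{\left(H,V \right)} = 22 + H^{2} + 11 H + 582 H V$ ($y{\left(H,V \right)} = 582 H V + \left(22 + H^{2} + 11 H\right) = 22 + H^{2} + 11 H + 582 H V$)
$\left(y{\left(-332,582 \right)} + 14848\right) \left(199417 - 211867\right) = \left(\left(22 + \left(-332\right)^{2} + 11 \left(-332\right) + 582 \left(-332\right) 582\right) + 14848\right) \left(199417 - 211867\right) = \left(\left(22 + 110224 - 3652 - 112456368\right) + 14848\right) \left(-12450\right) = \left(-112349774 + 14848\right) \left(-12450\right) = \left(-112334926\right) \left(-12450\right) = 1398569828700$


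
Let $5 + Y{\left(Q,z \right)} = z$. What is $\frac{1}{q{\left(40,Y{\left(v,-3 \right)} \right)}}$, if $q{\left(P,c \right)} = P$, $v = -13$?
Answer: $\frac{1}{40} \approx 0.025$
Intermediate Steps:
$Y{\left(Q,z \right)} = -5 + z$
$\frac{1}{q{\left(40,Y{\left(v,-3 \right)} \right)}} = \frac{1}{40}$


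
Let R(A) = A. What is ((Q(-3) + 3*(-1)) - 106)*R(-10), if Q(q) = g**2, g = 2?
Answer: 1050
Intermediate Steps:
Q(q) = 4 (Q(q) = 2**2 = 4)
((Q(-3) + 3*(-1)) - 106)*R(-10) = ((4 + 3*(-1)) - 106)*(-10) = ((4 - 3) - 106)*(-10) = (1 - 106)*(-10) = -105*(-10) = 1050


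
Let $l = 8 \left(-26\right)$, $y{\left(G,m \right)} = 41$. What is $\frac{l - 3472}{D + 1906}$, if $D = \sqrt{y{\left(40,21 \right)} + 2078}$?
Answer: $- \frac{7014080}{3630717} + \frac{3680 \sqrt{2119}}{3630717} \approx -1.8852$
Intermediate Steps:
$D = \sqrt{2119}$ ($D = \sqrt{41 + 2078} = \sqrt{2119} \approx 46.033$)
$l = -208$
$\frac{l - 3472}{D + 1906} = \frac{-208 - 3472}{\sqrt{2119} + 1906} = - \frac{3680}{1906 + \sqrt{2119}}$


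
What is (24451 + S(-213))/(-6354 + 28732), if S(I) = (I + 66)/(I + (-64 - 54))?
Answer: 4046714/3703559 ≈ 1.0927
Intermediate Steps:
S(I) = (66 + I)/(-118 + I) (S(I) = (66 + I)/(I - 118) = (66 + I)/(-118 + I))
(24451 + S(-213))/(-6354 + 28732) = (24451 + (66 - 213)/(-118 - 213))/(-6354 + 28732) = (24451 - 147/(-331))/22378 = (24451 - 1/331*(-147))*(1/22378) = (24451 + 147/331)*(1/22378) = (8093428/331)*(1/22378) = 4046714/3703559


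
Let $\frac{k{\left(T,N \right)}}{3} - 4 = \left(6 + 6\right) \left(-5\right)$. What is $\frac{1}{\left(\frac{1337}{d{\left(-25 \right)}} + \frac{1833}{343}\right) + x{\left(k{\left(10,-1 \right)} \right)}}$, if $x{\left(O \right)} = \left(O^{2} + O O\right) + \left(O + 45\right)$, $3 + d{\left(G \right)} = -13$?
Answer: $\frac{5488}{308682337} \approx 1.7779 \cdot 10^{-5}$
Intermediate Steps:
$d{\left(G \right)} = -16$ ($d{\left(G \right)} = -3 - 13 = -16$)
$k{\left(T,N \right)} = -168$ ($k{\left(T,N \right)} = 12 + 3 \left(6 + 6\right) \left(-5\right) = 12 + 3 \cdot 12 \left(-5\right) = 12 + 3 \left(-60\right) = 12 - 180 = -168$)
$x{\left(O \right)} = 45 + O + 2 O^{2}$ ($x{\left(O \right)} = \left(O^{2} + O^{2}\right) + \left(45 + O\right) = 2 O^{2} + \left(45 + O\right) = 45 + O + 2 O^{2}$)
$\frac{1}{\left(\frac{1337}{d{\left(-25 \right)}} + \frac{1833}{343}\right) + x{\left(k{\left(10,-1 \right)} \right)}} = \frac{1}{\left(\frac{1337}{-16} + \frac{1833}{343}\right) + \left(45 - 168 + 2 \left(-168\right)^{2}\right)} = \frac{1}{\left(1337 \left(- \frac{1}{16}\right) + 1833 \cdot \frac{1}{343}\right) + \left(45 - 168 + 2 \cdot 28224\right)} = \frac{1}{\left(- \frac{1337}{16} + \frac{1833}{343}\right) + \left(45 - 168 + 56448\right)} = \frac{1}{- \frac{429263}{5488} + 56325} = \frac{1}{\frac{308682337}{5488}} = \frac{5488}{308682337}$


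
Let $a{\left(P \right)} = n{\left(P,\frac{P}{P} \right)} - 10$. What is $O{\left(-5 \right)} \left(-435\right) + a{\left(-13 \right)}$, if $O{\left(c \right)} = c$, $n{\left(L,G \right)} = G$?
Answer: $2166$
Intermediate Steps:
$a{\left(P \right)} = -9$ ($a{\left(P \right)} = \frac{P}{P} - 10 = 1 - 10 = -9$)
$O{\left(-5 \right)} \left(-435\right) + a{\left(-13 \right)} = \left(-5\right) \left(-435\right) - 9 = 2175 - 9 = 2166$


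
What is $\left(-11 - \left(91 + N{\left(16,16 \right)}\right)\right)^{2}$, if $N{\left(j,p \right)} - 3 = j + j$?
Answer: $18769$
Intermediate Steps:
$N{\left(j,p \right)} = 3 + 2 j$ ($N{\left(j,p \right)} = 3 + \left(j + j\right) = 3 + 2 j$)
$\left(-11 - \left(91 + N{\left(16,16 \right)}\right)\right)^{2} = \left(-11 - \left(94 + 32\right)\right)^{2} = \left(-11 - 126\right)^{2} = \left(-137\right)^{2} = 18769$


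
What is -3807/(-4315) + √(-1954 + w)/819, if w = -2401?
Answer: 3807/4315 + I*√4355/819 ≈ 0.88227 + 0.080577*I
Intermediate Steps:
-3807/(-4315) + √(-1954 + w)/819 = -3807/(-4315) + √(-1954 - 2401)/819 = -3807*(-1/4315) + √(-4355)*(1/819) = 3807/4315 + (I*√4355)*(1/819) = 3807/4315 + I*√4355/819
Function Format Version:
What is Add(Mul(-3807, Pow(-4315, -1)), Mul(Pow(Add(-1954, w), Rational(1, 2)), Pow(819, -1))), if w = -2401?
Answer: Add(Rational(3807, 4315), Mul(Rational(1, 819), I, Pow(4355, Rational(1, 2)))) ≈ Add(0.88227, Mul(0.080577, I))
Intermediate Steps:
Add(Mul(-3807, Pow(-4315, -1)), Mul(Pow(Add(-1954, w), Rational(1, 2)), Pow(819, -1))) = Add(Mul(-3807, Pow(-4315, -1)), Mul(Pow(Add(-1954, -2401), Rational(1, 2)), Pow(819, -1))) = Add(Mul(-3807, Rational(-1, 4315)), Mul(Pow(-4355, Rational(1, 2)), Rational(1, 819))) = Add(Rational(3807, 4315), Mul(Mul(I, Pow(4355, Rational(1, 2))), Rational(1, 819))) = Add(Rational(3807, 4315), Mul(Rational(1, 819), I, Pow(4355, Rational(1, 2))))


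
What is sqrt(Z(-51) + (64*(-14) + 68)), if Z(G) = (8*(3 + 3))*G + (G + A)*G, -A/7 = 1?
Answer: I*sqrt(318) ≈ 17.833*I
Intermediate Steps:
A = -7 (A = -7*1 = -7)
Z(G) = 48*G + G*(-7 + G) (Z(G) = (8*(3 + 3))*G + (G - 7)*G = (8*6)*G + (-7 + G)*G = 48*G + G*(-7 + G))
sqrt(Z(-51) + (64*(-14) + 68)) = sqrt(-51*(41 - 51) + (64*(-14) + 68)) = sqrt(-51*(-10) + (-896 + 68)) = sqrt(510 - 828) = sqrt(-318) = I*sqrt(318)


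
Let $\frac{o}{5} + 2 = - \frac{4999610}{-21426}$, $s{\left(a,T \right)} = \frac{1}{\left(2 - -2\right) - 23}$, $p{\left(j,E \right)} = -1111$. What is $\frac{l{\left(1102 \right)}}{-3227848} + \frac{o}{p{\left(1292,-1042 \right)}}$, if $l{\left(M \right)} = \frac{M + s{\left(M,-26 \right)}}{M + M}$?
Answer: $- \frac{1675004800824484951}{1608805085835783264} \approx -1.0411$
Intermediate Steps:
$s{\left(a,T \right)} = - \frac{1}{19}$ ($s{\left(a,T \right)} = \frac{1}{\left(2 + 2\right) - 23} = \frac{1}{4 - 23} = \frac{1}{-19} = - \frac{1}{19}$)
$l{\left(M \right)} = \frac{- \frac{1}{19} + M}{2 M}$ ($l{\left(M \right)} = \frac{M - \frac{1}{19}}{M + M} = \frac{- \frac{1}{19} + M}{2 M}$)
$o = \frac{12391895}{10713}$ ($o = -10 + 5 \left(- \frac{4999610}{-21426}\right) = -10 + 5 \left(\left(-4999610\right) \left(- \frac{1}{21426}\right)\right) = -10 + 5 \cdot \frac{2499805}{10713} = -10 + \frac{12499025}{10713} = \frac{12391895}{10713} \approx 1156.7$)
$\frac{l{\left(1102 \right)}}{-3227848} + \frac{o}{p{\left(1292,-1042 \right)}} = \frac{\frac{1}{38} \cdot \frac{1}{1102} \left(-1 + 19 \cdot 1102\right)}{-3227848} + \frac{12391895}{10713 \left(-1111\right)} = \frac{1}{38} \cdot \frac{1}{1102} \left(-1 + 20938\right) \left(- \frac{1}{3227848}\right) + \frac{12391895}{10713} \left(- \frac{1}{1111}\right) = \frac{1}{38} \cdot \frac{1}{1102} \cdot 20937 \left(- \frac{1}{3227848}\right) - \frac{12391895}{11902143} = \frac{20937}{41876} \left(- \frac{1}{3227848}\right) - \frac{12391895}{11902143} = - \frac{20937}{135169362848} - \frac{12391895}{11902143} = - \frac{1675004800824484951}{1608805085835783264}$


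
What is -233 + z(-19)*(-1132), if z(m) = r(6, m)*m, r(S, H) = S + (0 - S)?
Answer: -233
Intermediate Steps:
r(S, H) = 0 (r(S, H) = S - S = 0)
z(m) = 0 (z(m) = 0*m = 0)
-233 + z(-19)*(-1132) = -233 + 0*(-1132) = -233 + 0 = -233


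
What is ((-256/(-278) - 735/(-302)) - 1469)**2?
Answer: 3785308521069321/1762152484 ≈ 2.1481e+6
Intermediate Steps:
((-256/(-278) - 735/(-302)) - 1469)**2 = ((-256*(-1/278) - 735*(-1/302)) - 1469)**2 = ((128/139 + 735/302) - 1469)**2 = (140821/41978 - 1469)**2 = (-61524861/41978)**2 = 3785308521069321/1762152484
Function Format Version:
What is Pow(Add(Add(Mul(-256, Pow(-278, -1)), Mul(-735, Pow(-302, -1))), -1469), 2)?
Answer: Rational(3785308521069321, 1762152484) ≈ 2.1481e+6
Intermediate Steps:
Pow(Add(Add(Mul(-256, Pow(-278, -1)), Mul(-735, Pow(-302, -1))), -1469), 2) = Pow(Add(Add(Mul(-256, Rational(-1, 278)), Mul(-735, Rational(-1, 302))), -1469), 2) = Pow(Add(Add(Rational(128, 139), Rational(735, 302)), -1469), 2) = Pow(Add(Rational(140821, 41978), -1469), 2) = Pow(Rational(-61524861, 41978), 2) = Rational(3785308521069321, 1762152484)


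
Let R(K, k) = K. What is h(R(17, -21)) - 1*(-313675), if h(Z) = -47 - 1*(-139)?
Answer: 313767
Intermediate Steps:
h(Z) = 92 (h(Z) = -47 + 139 = 92)
h(R(17, -21)) - 1*(-313675) = 92 - 1*(-313675) = 92 + 313675 = 313767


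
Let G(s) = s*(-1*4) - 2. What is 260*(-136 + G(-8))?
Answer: -27560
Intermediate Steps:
G(s) = -2 - 4*s (G(s) = s*(-4) - 2 = -4*s - 2 = -2 - 4*s)
260*(-136 + G(-8)) = 260*(-136 + (-2 - 4*(-8))) = 260*(-136 + (-2 + 32)) = 260*(-136 + 30) = 260*(-106) = -27560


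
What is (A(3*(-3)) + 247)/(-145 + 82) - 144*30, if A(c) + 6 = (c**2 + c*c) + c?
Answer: -272554/63 ≈ -4326.3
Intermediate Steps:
A(c) = -6 + c + 2*c**2 (A(c) = -6 + ((c**2 + c*c) + c) = -6 + ((c**2 + c**2) + c) = -6 + (2*c**2 + c) = -6 + (c + 2*c**2) = -6 + c + 2*c**2)
(A(3*(-3)) + 247)/(-145 + 82) - 144*30 = ((-6 + 3*(-3) + 2*(3*(-3))**2) + 247)/(-145 + 82) - 144*30 = ((-6 - 9 + 2*(-9)**2) + 247)/(-63) - 4320 = ((-6 - 9 + 2*81) + 247)*(-1/63) - 4320 = ((-6 - 9 + 162) + 247)*(-1/63) - 4320 = (147 + 247)*(-1/63) - 4320 = 394*(-1/63) - 4320 = -394/63 - 4320 = -272554/63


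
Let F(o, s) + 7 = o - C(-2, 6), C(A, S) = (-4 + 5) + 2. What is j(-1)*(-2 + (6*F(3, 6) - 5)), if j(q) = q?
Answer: 49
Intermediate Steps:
C(A, S) = 3 (C(A, S) = 1 + 2 = 3)
F(o, s) = -10 + o (F(o, s) = -7 + (o - 1*3) = -7 + (o - 3) = -7 + (-3 + o) = -10 + o)
j(-1)*(-2 + (6*F(3, 6) - 5)) = -(-2 + (6*(-10 + 3) - 5)) = -(-2 + (6*(-7) - 5)) = -(-2 + (-42 - 5)) = -(-2 - 47) = -1*(-49) = 49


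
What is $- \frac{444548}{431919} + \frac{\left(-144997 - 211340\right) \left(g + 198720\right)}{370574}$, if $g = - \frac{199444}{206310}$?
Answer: $- \frac{525828433508617025299}{2751796331266905} \approx -1.9109 \cdot 10^{5}$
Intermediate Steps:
$g = - \frac{99722}{103155}$ ($g = \left(-199444\right) \frac{1}{206310} = - \frac{99722}{103155} \approx -0.96672$)
$- \frac{444548}{431919} + \frac{\left(-144997 - 211340\right) \left(g + 198720\right)}{370574} = - \frac{444548}{431919} + \frac{\left(-144997 - 211340\right) \left(- \frac{99722}{103155} + 198720\right)}{370574} = \left(-444548\right) \frac{1}{431919} + \left(-356337\right) \frac{20498861878}{103155} \cdot \frac{1}{370574} = - \frac{444548}{431919} - \frac{1217417157503481}{6371093495} = - \frac{525828433508617025299}{2751796331266905}$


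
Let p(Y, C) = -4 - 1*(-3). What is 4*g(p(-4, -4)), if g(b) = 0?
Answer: 0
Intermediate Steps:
p(Y, C) = -1 (p(Y, C) = -4 + 3 = -1)
4*g(p(-4, -4)) = 4*0 = 0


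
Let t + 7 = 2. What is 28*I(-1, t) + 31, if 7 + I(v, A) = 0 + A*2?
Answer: -445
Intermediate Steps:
t = -5 (t = -7 + 2 = -5)
I(v, A) = -7 + 2*A (I(v, A) = -7 + (0 + A*2) = -7 + (0 + 2*A) = -7 + 2*A)
28*I(-1, t) + 31 = 28*(-7 + 2*(-5)) + 31 = 28*(-7 - 10) + 31 = 28*(-17) + 31 = -476 + 31 = -445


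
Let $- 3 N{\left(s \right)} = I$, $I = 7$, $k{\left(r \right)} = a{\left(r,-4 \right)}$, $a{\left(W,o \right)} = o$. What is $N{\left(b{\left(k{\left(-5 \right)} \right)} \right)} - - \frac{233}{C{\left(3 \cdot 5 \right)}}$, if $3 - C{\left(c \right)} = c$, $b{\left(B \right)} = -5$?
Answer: $- \frac{87}{4} \approx -21.75$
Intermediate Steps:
$k{\left(r \right)} = -4$
$N{\left(s \right)} = - \frac{7}{3}$ ($N{\left(s \right)} = \left(- \frac{1}{3}\right) 7 = - \frac{7}{3}$)
$C{\left(c \right)} = 3 - c$
$N{\left(b{\left(k{\left(-5 \right)} \right)} \right)} - - \frac{233}{C{\left(3 \cdot 5 \right)}} = - \frac{7}{3} - - \frac{233}{3 - 3 \cdot 5} = - \frac{7}{3} - - \frac{233}{3 - 15} = - \frac{7}{3} - - \frac{233}{-12} = - \frac{7}{3} - \left(-233\right) \left(- \frac{1}{12}\right) = - \frac{7}{3} - \frac{233}{12} = - \frac{87}{4}$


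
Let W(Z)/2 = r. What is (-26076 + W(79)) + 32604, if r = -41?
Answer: 6446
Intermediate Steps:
W(Z) = -82 (W(Z) = 2*(-41) = -82)
(-26076 + W(79)) + 32604 = (-26076 - 82) + 32604 = -26158 + 32604 = 6446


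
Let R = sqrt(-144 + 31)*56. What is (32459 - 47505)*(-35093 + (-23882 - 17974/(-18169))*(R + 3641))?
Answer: 23779389982784806/18169 + 365588741720384*I*sqrt(113)/18169 ≈ 1.3088e+12 + 2.139e+11*I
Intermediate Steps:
R = 56*I*sqrt(113) (R = sqrt(-113)*56 = (I*sqrt(113))*56 = 56*I*sqrt(113) ≈ 595.29*I)
(32459 - 47505)*(-35093 + (-23882 - 17974/(-18169))*(R + 3641)) = (32459 - 47505)*(-35093 + (-23882 - 17974/(-18169))*(56*I*sqrt(113) + 3641)) = -15046*(-35093 + (-23882 - 17974*(-1/18169))*(3641 + 56*I*sqrt(113))) = -15046*(-35093 + (-23882 + 17974/18169)*(3641 + 56*I*sqrt(113))) = -15046*(-35093 - 433894084*(3641 + 56*I*sqrt(113))/18169) = -15046*(-35093 + (-1579808359844/18169 - 24298068704*I*sqrt(113)/18169)) = -15046*(-1580445964561/18169 - 24298068704*I*sqrt(113)/18169) = 23779389982784806/18169 + 365588741720384*I*sqrt(113)/18169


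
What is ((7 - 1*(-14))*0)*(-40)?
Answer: 0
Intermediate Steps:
((7 - 1*(-14))*0)*(-40) = ((7 + 14)*0)*(-40) = (21*0)*(-40) = 0*(-40) = 0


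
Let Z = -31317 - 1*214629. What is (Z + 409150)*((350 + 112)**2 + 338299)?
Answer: 90046664572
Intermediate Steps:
Z = -245946 (Z = -31317 - 214629 = -245946)
(Z + 409150)*((350 + 112)**2 + 338299) = (-245946 + 409150)*((350 + 112)**2 + 338299) = 163204*(462**2 + 338299) = 163204*(213444 + 338299) = 163204*551743 = 90046664572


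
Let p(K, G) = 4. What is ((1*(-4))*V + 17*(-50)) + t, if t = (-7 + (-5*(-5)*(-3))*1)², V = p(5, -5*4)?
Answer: 5858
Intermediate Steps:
V = 4
t = 6724 (t = (-7 + (25*(-3))*1)² = (-7 - 75*1)² = (-7 - 75)² = (-82)² = 6724)
((1*(-4))*V + 17*(-50)) + t = ((1*(-4))*4 + 17*(-50)) + 6724 = (-4*4 - 850) + 6724 = (-16 - 850) + 6724 = -866 + 6724 = 5858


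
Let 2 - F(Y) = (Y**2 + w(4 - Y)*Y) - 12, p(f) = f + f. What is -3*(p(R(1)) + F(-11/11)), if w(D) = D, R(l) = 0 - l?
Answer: -48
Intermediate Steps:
R(l) = -l
p(f) = 2*f
F(Y) = 14 - Y**2 - Y*(4 - Y) (F(Y) = 2 - ((Y**2 + (4 - Y)*Y) - 12) = 2 - ((Y**2 + Y*(4 - Y)) - 12) = 2 - (-12 + Y**2 + Y*(4 - Y)) = 2 + (12 - Y**2 - Y*(4 - Y)) = 14 - Y**2 - Y*(4 - Y))
-3*(p(R(1)) + F(-11/11)) = -3*(2*(-1*1) + (14 - (-44)/11)) = -3*(2*(-1) + (14 - (-44)/11)) = -3*(-2 + (14 - 4*(-1))) = -3*(-2 + (14 + 4)) = -3*(-2 + 18) = -3*16 = -48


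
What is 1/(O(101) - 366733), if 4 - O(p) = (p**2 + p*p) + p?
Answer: -1/387232 ≈ -2.5824e-6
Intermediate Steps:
O(p) = 4 - p - 2*p**2 (O(p) = 4 - ((p**2 + p*p) + p) = 4 - ((p**2 + p**2) + p) = 4 - (2*p**2 + p) = 4 - (p + 2*p**2) = 4 + (-p - 2*p**2) = 4 - p - 2*p**2)
1/(O(101) - 366733) = 1/((4 - 1*101 - 2*101**2) - 366733) = 1/((4 - 101 - 2*10201) - 366733) = 1/((4 - 101 - 20402) - 366733) = 1/(-20499 - 366733) = 1/(-387232) = -1/387232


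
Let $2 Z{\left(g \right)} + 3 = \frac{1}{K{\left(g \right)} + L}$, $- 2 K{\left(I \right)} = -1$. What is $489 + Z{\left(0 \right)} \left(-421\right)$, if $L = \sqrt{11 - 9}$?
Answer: $\frac{16529}{14} - \frac{842 \sqrt{2}}{7} \approx 1010.5$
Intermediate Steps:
$L = \sqrt{2} \approx 1.4142$
$K{\left(I \right)} = \frac{1}{2}$ ($K{\left(I \right)} = \left(- \frac{1}{2}\right) \left(-1\right) = \frac{1}{2}$)
$Z{\left(g \right)} = - \frac{3}{2} + \frac{1}{2 \left(\frac{1}{2} + \sqrt{2}\right)}$
$489 + Z{\left(0 \right)} \left(-421\right) = 489 + \left(- \frac{23}{14} + \frac{2 \sqrt{2}}{7}\right) \left(-421\right) = 489 + \left(\frac{9683}{14} - \frac{842 \sqrt{2}}{7}\right) = \frac{16529}{14} - \frac{842 \sqrt{2}}{7}$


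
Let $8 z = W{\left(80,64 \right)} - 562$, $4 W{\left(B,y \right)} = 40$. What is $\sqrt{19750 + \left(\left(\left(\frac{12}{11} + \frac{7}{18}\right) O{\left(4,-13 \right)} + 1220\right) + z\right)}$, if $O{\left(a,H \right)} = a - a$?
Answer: $\sqrt{20901} \approx 144.57$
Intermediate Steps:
$O{\left(a,H \right)} = 0$
$W{\left(B,y \right)} = 10$ ($W{\left(B,y \right)} = \frac{1}{4} \cdot 40 = 10$)
$z = -69$ ($z = \frac{10 - 562}{8} = \frac{1}{8} \left(-552\right) = -69$)
$\sqrt{19750 + \left(\left(\left(\frac{12}{11} + \frac{7}{18}\right) O{\left(4,-13 \right)} + 1220\right) + z\right)} = \sqrt{19750 + \left(\left(\left(\frac{12}{11} + \frac{7}{18}\right) 0 + 1220\right) - 69\right)} = \sqrt{19750 + \left(\left(\frac{293}{198} \cdot 0 + 1220\right) - 69\right)} = \sqrt{19750 + \left(\left(0 + 1220\right) - 69\right)} = \sqrt{19750 + \left(1220 - 69\right)} = \sqrt{19750 + 1151} = \sqrt{20901}$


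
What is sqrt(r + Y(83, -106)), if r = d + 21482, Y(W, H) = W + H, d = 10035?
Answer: sqrt(31494) ≈ 177.47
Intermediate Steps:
Y(W, H) = H + W
r = 31517 (r = 10035 + 21482 = 31517)
sqrt(r + Y(83, -106)) = sqrt(31517 + (-106 + 83)) = sqrt(31517 - 23) = sqrt(31494)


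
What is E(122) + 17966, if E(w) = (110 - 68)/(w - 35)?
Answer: 521028/29 ≈ 17966.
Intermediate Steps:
E(w) = 42/(-35 + w)
E(122) + 17966 = 42/(-35 + 122) + 17966 = 42/87 + 17966 = 42*(1/87) + 17966 = 14/29 + 17966 = 521028/29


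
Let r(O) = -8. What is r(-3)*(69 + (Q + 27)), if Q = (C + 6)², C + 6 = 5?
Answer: -968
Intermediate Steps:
C = -1 (C = -6 + 5 = -1)
Q = 25 (Q = (-1 + 6)² = 5² = 25)
r(-3)*(69 + (Q + 27)) = -8*(69 + (25 + 27)) = -8*(69 + 52) = -8*121 = -968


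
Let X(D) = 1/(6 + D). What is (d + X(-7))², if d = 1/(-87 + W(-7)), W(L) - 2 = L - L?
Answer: 7396/7225 ≈ 1.0237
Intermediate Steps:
W(L) = 2 (W(L) = 2 + (L - L) = 2 + 0 = 2)
d = -1/85 (d = 1/(-87 + 2) = 1/(-85) = -1/85 ≈ -0.011765)
(d + X(-7))² = (-1/85 + 1/(6 - 7))² = (-1/85 + 1/(-1))² = (-1/85 - 1)² = (-86/85)² = 7396/7225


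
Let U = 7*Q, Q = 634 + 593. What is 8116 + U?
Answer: 16705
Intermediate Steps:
Q = 1227
U = 8589 (U = 7*1227 = 8589)
8116 + U = 8116 + 8589 = 16705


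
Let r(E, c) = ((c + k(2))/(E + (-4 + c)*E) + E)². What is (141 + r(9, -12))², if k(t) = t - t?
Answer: 205033273636/4100625 ≈ 50001.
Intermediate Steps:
k(t) = 0
r(E, c) = (E + c/(E + E*(-4 + c)))² (r(E, c) = ((c + 0)/(E + (-4 + c)*E) + E)² = (c/(E + E*(-4 + c)) + E)² = (E + c/(E + E*(-4 + c)))²)
(141 + r(9, -12))² = (141 + (-12 - 3*9² - 12*9²)²/(9²*(-3 - 12)²))² = (141 + (1/81)*(-12 - 3*81 - 12*81)²/(-15)²)² = (141 + (1/81)*(1/225)*(-12 - 243 - 972)²)² = (141 + (1/81)*(1/225)*(-1227)²)² = (141 + (1/81)*(1/225)*1505529)² = (141 + 167281/2025)² = (452806/2025)² = 205033273636/4100625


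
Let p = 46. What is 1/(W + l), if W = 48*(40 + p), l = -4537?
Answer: -1/409 ≈ -0.0024450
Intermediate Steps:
W = 4128 (W = 48*(40 + 46) = 48*86 = 4128)
1/(W + l) = 1/(4128 - 4537) = 1/(-409) = -1/409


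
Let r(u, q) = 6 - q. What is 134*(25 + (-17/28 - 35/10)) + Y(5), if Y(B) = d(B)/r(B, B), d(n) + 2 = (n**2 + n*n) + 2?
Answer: 39895/14 ≈ 2849.6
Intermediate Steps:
d(n) = 2*n**2 (d(n) = -2 + ((n**2 + n*n) + 2) = -2 + ((n**2 + n**2) + 2) = -2 + (2*n**2 + 2) = -2 + (2 + 2*n**2) = 2*n**2)
Y(B) = 2*B**2/(6 - B) (Y(B) = (2*B**2)/(6 - B) = 2*B**2/(6 - B))
134*(25 + (-17/28 - 35/10)) + Y(5) = 134*(25 + (-17/28 - 35/10)) - 2*5**2/(-6 + 5) = 134*(25 + (-17*1/28 - 35*1/10)) - 2*25/(-1) = 134*(25 + (-17/28 - 7/2)) - 2*25*(-1) = 134*(25 - 115/28) + 50 = 134*(585/28) + 50 = 39195/14 + 50 = 39895/14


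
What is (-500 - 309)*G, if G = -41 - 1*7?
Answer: 38832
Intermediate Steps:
G = -48 (G = -41 - 7 = -48)
(-500 - 309)*G = (-500 - 309)*(-48) = -809*(-48) = 38832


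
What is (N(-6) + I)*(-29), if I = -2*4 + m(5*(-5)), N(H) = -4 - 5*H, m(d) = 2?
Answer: -580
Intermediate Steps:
I = -6 (I = -2*4 + 2 = -8 + 2 = -6)
(N(-6) + I)*(-29) = ((-4 - 5*(-6)) - 6)*(-29) = ((-4 + 30) - 6)*(-29) = (26 - 6)*(-29) = 20*(-29) = -580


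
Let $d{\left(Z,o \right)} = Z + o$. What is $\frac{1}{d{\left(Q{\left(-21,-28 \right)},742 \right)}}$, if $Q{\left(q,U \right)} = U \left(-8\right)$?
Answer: $\frac{1}{966} \approx 0.0010352$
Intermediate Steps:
$Q{\left(q,U \right)} = - 8 U$
$\frac{1}{d{\left(Q{\left(-21,-28 \right)},742 \right)}} = \frac{1}{\left(-8\right) \left(-28\right) + 742} = \frac{1}{224 + 742} = \frac{1}{966}$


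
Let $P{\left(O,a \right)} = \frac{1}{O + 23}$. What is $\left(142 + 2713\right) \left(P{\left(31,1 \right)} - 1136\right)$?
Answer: $- \frac{175134265}{54} \approx -3.2432 \cdot 10^{6}$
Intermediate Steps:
$P{\left(O,a \right)} = \frac{1}{23 + O}$
$\left(142 + 2713\right) \left(P{\left(31,1 \right)} - 1136\right) = \left(142 + 2713\right) \left(\frac{1}{23 + 31} - 1136\right) = 2855 \left(\frac{1}{54} - 1136\right) = 2855 \left(- \frac{61343}{54}\right) = - \frac{175134265}{54}$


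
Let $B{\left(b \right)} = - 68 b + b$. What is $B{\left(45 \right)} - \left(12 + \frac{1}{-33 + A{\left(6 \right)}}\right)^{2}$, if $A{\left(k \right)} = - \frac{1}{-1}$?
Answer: $- \frac{3234049}{1024} \approx -3158.3$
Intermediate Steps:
$A{\left(k \right)} = 1$ ($A{\left(k \right)} = \left(-1\right) \left(-1\right) = 1$)
$B{\left(b \right)} = - 67 b$
$B{\left(45 \right)} - \left(12 + \frac{1}{-33 + A{\left(6 \right)}}\right)^{2} = \left(-67\right) 45 - \left(12 + \frac{1}{-33 + 1}\right)^{2} = -3015 - \left(12 + \frac{1}{-32}\right)^{2} = -3015 - \left(12 - \frac{1}{32}\right)^{2} = -3015 - \left(\frac{383}{32}\right)^{2} = -3015 - \frac{146689}{1024} = - \frac{3234049}{1024}$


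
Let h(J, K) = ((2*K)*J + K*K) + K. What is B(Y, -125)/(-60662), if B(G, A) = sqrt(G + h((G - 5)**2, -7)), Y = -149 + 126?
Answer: -I*sqrt(10957)/60662 ≈ -0.0017256*I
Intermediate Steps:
Y = -23
h(J, K) = K + K**2 + 2*J*K (h(J, K) = (2*J*K + K**2) + K = (K**2 + 2*J*K) + K = K + K**2 + 2*J*K)
B(G, A) = sqrt(42 + G - 14*(-5 + G)**2) (B(G, A) = sqrt(G - 7*(1 - 7 + 2*(G - 5)**2)) = sqrt(G - 7*(1 - 7 + 2*(-5 + G)**2)) = sqrt(G - 7*(-6 + 2*(-5 + G)**2)) = sqrt(G + (42 - 14*(-5 + G)**2)) = sqrt(42 + G - 14*(-5 + G)**2))
B(Y, -125)/(-60662) = sqrt(42 - 23 - 14*(-5 - 23)**2)/(-60662) = sqrt(42 - 23 - 14*(-28)**2)*(-1/60662) = sqrt(42 - 23 - 14*784)*(-1/60662) = sqrt(42 - 23 - 10976)*(-1/60662) = sqrt(-10957)*(-1/60662) = (I*sqrt(10957))*(-1/60662) = -I*sqrt(10957)/60662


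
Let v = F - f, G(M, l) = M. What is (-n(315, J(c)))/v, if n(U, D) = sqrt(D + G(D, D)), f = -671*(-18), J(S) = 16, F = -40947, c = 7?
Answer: 4*sqrt(2)/53025 ≈ 0.00010668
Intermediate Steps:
f = 12078
n(U, D) = sqrt(2)*sqrt(D) (n(U, D) = sqrt(D + D) = sqrt(2*D) = sqrt(2)*sqrt(D))
v = -53025 (v = -40947 - 1*12078 = -40947 - 12078 = -53025)
(-n(315, J(c)))/v = -sqrt(2)*sqrt(16)/(-53025) = -sqrt(2)*4*(-1/53025) = -4*sqrt(2)*(-1/53025) = 4*sqrt(2)/53025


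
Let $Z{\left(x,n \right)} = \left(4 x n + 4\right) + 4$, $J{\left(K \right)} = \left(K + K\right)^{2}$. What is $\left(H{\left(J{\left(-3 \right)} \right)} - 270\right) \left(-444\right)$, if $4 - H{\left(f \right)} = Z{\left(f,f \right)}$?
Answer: $2423352$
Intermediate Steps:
$J{\left(K \right)} = 4 K^{2}$ ($J{\left(K \right)} = \left(2 K\right)^{2} = 4 K^{2}$)
$Z{\left(x,n \right)} = 8 + 4 n x$ ($Z{\left(x,n \right)} = \left(4 n x + 4\right) + 4 = \left(4 + 4 n x\right) + 4 = 8 + 4 n x$)
$H{\left(f \right)} = -4 - 4 f^{2}$ ($H{\left(f \right)} = 4 - \left(8 + 4 f f\right) = 4 - \left(8 + 4 f^{2}\right) = -4 - 4 f^{2}$)
$\left(H{\left(J{\left(-3 \right)} \right)} - 270\right) \left(-444\right) = \left(\left(-4 - 4 \left(4 \left(-3\right)^{2}\right)^{2}\right) - 270\right) \left(-444\right) = \left(\left(-4 - 4 \left(4 \cdot 9\right)^{2}\right) - 270\right) \left(-444\right) = \left(\left(-4 - 4 \cdot 36^{2}\right) - 270\right) \left(-444\right) = \left(\left(-4 - 5184\right) - 270\right) \left(-444\right) = \left(-5188 - 270\right) \left(-444\right) = \left(-5458\right) \left(-444\right) = 2423352$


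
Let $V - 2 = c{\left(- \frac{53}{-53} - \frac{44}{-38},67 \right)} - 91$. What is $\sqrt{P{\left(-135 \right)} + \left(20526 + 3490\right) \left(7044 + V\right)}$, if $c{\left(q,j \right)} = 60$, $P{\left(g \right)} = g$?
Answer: $\sqrt{168472105} \approx 12980.0$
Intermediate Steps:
$V = -29$ ($V = 2 + \left(60 - 91\right) = 2 - 31 = -29$)
$\sqrt{P{\left(-135 \right)} + \left(20526 + 3490\right) \left(7044 + V\right)} = \sqrt{-135 + \left(20526 + 3490\right) \left(7044 - 29\right)} = \sqrt{-135 + 24016 \cdot 7015} = \sqrt{-135 + 168472240} = \sqrt{168472105}$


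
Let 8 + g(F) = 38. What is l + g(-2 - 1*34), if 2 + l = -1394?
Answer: -1366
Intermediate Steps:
g(F) = 30 (g(F) = -8 + 38 = 30)
l = -1396 (l = -2 - 1394 = -1396)
l + g(-2 - 1*34) = -1396 + 30 = -1366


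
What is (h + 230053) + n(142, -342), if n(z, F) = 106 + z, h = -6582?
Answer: 223719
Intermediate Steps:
(h + 230053) + n(142, -342) = (-6582 + 230053) + (106 + 142) = 223471 + 248 = 223719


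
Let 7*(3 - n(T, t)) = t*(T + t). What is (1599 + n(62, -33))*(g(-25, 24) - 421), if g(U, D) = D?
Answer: -4831887/7 ≈ -6.9027e+5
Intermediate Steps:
n(T, t) = 3 - t*(T + t)/7
(1599 + n(62, -33))*(g(-25, 24) - 421) = (1599 + (3 - ⅐*(-33)² - ⅐*62*(-33)))*(24 - 421) = (1599 + (3 - ⅐*1089 + 2046/7))*(-397) = (1599 + (3 - 1089/7 + 2046/7))*(-397) = (1599 + 978/7)*(-397) = (12171/7)*(-397) = -4831887/7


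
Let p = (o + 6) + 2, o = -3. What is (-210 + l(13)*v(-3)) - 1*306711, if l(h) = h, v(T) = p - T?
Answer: -306817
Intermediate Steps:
p = 5 (p = (-3 + 6) + 2 = 3 + 2 = 5)
v(T) = 5 - T
(-210 + l(13)*v(-3)) - 1*306711 = (-210 + 13*(5 - 1*(-3))) - 1*306711 = (-210 + 13*(5 + 3)) - 306711 = (-210 + 13*8) - 306711 = (-210 + 104) - 306711 = -106 - 306711 = -306817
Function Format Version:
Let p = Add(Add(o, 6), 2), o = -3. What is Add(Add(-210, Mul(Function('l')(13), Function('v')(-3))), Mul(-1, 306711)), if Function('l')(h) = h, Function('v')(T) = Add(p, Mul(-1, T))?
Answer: -306817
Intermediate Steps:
p = 5 (p = Add(Add(-3, 6), 2) = Add(3, 2) = 5)
Function('v')(T) = Add(5, Mul(-1, T))
Add(Add(-210, Mul(Function('l')(13), Function('v')(-3))), Mul(-1, 306711)) = Add(Add(-210, Mul(13, Add(5, Mul(-1, -3)))), Mul(-1, 306711)) = Add(Add(-210, Mul(13, Add(5, 3))), -306711) = Add(Add(-210, Mul(13, 8)), -306711) = Add(Add(-210, 104), -306711) = Add(-106, -306711) = -306817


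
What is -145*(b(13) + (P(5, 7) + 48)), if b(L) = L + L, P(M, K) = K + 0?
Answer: -11745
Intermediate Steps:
P(M, K) = K
b(L) = 2*L
-145*(b(13) + (P(5, 7) + 48)) = -145*(2*13 + (7 + 48)) = -145*(26 + 55) = -145*81 = -11745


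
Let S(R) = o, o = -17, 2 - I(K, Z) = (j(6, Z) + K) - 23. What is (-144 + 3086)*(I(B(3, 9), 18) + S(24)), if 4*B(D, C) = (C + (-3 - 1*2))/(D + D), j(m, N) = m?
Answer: 16181/3 ≈ 5393.7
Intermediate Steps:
B(D, C) = (-5 + C)/(8*D) (B(D, C) = ((C + (-3 - 1*2))/(D + D))/4 = ((C + (-3 - 2))/((2*D)))/4 = ((C - 5)*(1/(2*D)))/4 = ((-5 + C)*(1/(2*D)))/4 = ((-5 + C)/(2*D))/4 = (-5 + C)/(8*D))
I(K, Z) = 19 - K (I(K, Z) = 2 - ((6 + K) - 23) = 2 - (-17 + K) = 2 + (17 - K) = 19 - K)
S(R) = -17
(-144 + 3086)*(I(B(3, 9), 18) + S(24)) = (-144 + 3086)*((19 - (-5 + 9)/(8*3)) - 17) = 2942*((19 - 4/(8*3)) - 17) = 2942*((19 - 1*⅙) - 17) = 2942*((19 - ⅙) - 17) = 2942*(113/6 - 17) = 2942*(11/6) = 16181/3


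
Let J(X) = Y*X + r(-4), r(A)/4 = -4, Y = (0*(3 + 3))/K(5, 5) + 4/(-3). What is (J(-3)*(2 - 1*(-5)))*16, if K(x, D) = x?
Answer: -1344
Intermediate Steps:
Y = -4/3 (Y = (0*(3 + 3))/5 + 4/(-3) = (0*6)*(⅕) + 4*(-⅓) = 0*(⅕) - 4/3 = 0 - 4/3 = -4/3 ≈ -1.3333)
r(A) = -16 (r(A) = 4*(-4) = -16)
J(X) = -16 - 4*X/3 (J(X) = -4*X/3 - 16 = -16 - 4*X/3)
(J(-3)*(2 - 1*(-5)))*16 = ((-16 - 4/3*(-3))*(2 - 1*(-5)))*16 = ((-16 + 4)*(2 + 5))*16 = -12*7*16 = -84*16 = -1344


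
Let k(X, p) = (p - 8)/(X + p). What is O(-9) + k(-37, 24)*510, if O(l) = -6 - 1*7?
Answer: -8329/13 ≈ -640.69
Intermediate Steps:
O(l) = -13 (O(l) = -6 - 7 = -13)
k(X, p) = (-8 + p)/(X + p)
O(-9) + k(-37, 24)*510 = -13 + ((-8 + 24)/(-37 + 24))*510 = -13 + (16/(-13))*510 = -13 - 1/13*16*510 = -13 - 16/13*510 = -13 - 8160/13 = -8329/13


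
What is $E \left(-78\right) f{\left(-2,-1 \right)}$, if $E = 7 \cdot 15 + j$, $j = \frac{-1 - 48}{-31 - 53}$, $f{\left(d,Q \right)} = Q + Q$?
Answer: $16471$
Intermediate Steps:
$f{\left(d,Q \right)} = 2 Q$
$j = \frac{7}{12}$ ($j = - \frac{49}{-84} = \left(-49\right) \left(- \frac{1}{84}\right) = \frac{7}{12} \approx 0.58333$)
$E = \frac{1267}{12}$ ($E = 7 \cdot 15 + \frac{7}{12} = 105 + \frac{7}{12} = \frac{1267}{12} \approx 105.58$)
$E \left(-78\right) f{\left(-2,-1 \right)} = \frac{1267}{12} \left(-78\right) 2 \left(-1\right) = \left(- \frac{16471}{2}\right) \left(-2\right) = 16471$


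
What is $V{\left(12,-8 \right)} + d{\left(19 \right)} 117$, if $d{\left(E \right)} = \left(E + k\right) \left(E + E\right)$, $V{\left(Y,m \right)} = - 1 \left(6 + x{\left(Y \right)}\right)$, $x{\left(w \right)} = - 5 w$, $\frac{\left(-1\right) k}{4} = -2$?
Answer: $120096$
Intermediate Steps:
$k = 8$ ($k = \left(-4\right) \left(-2\right) = 8$)
$V{\left(Y,m \right)} = -6 + 5 Y$ ($V{\left(Y,m \right)} = - 1 \left(6 - 5 Y\right) = - (6 - 5 Y) = -6 + 5 Y$)
$d{\left(E \right)} = 2 E \left(8 + E\right)$ ($d{\left(E \right)} = \left(E + 8\right) \left(E + E\right) = \left(8 + E\right) 2 E = 2 E \left(8 + E\right)$)
$V{\left(12,-8 \right)} + d{\left(19 \right)} 117 = \left(-6 + 5 \cdot 12\right) + 2 \cdot 19 \left(8 + 19\right) 117 = \left(-6 + 60\right) + 2 \cdot 19 \cdot 27 \cdot 117 = 54 + 1026 \cdot 117 = 54 + 120042 = 120096$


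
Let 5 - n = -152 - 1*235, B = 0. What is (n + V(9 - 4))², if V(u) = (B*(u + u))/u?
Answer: 153664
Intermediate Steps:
V(u) = 0 (V(u) = (0*(u + u))/u = (0*(2*u))/u = 0/u = 0)
n = 392 (n = 5 - (-152 - 1*235) = 5 - (-152 - 235) = 5 - 1*(-387) = 5 + 387 = 392)
(n + V(9 - 4))² = (392 + 0)² = 392² = 153664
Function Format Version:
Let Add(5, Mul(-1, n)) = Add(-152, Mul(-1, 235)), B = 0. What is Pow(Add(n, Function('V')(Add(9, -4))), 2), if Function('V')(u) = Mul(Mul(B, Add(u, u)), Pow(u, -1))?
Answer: 153664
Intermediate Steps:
Function('V')(u) = 0 (Function('V')(u) = Mul(Mul(0, Add(u, u)), Pow(u, -1)) = Mul(Mul(0, Mul(2, u)), Pow(u, -1)) = Mul(0, Pow(u, -1)) = 0)
n = 392 (n = Add(5, Mul(-1, Add(-152, Mul(-1, 235)))) = Add(5, Mul(-1, Add(-152, -235))) = Add(5, Mul(-1, -387)) = Add(5, 387) = 392)
Pow(Add(n, Function('V')(Add(9, -4))), 2) = Pow(Add(392, 0), 2) = Pow(392, 2) = 153664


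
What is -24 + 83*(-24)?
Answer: -2016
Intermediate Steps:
-24 + 83*(-24) = -24 - 1992 = -2016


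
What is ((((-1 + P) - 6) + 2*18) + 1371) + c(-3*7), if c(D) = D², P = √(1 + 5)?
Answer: 1841 + √6 ≈ 1843.4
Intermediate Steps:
P = √6 ≈ 2.4495
((((-1 + P) - 6) + 2*18) + 1371) + c(-3*7) = ((((-1 + √6) - 6) + 2*18) + 1371) + (-3*7)² = (((-7 + √6) + 36) + 1371) + (-21)² = ((29 + √6) + 1371) + 441 = (1400 + √6) + 441 = 1841 + √6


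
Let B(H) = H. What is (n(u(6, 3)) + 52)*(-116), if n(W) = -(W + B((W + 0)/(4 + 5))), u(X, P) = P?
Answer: -16936/3 ≈ -5645.3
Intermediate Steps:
n(W) = -10*W/9 (n(W) = -(W + (W + 0)/(4 + 5)) = -(W + W/9) = -10*W/9)
(n(u(6, 3)) + 52)*(-116) = (-10/9*3 + 52)*(-116) = (-10/3 + 52)*(-116) = (146/3)*(-116) = -16936/3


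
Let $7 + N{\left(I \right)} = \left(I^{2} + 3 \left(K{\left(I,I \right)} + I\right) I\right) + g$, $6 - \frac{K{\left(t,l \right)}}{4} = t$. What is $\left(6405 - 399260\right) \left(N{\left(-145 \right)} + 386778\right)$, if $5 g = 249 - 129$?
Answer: $-81774732525$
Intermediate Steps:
$K{\left(t,l \right)} = 24 - 4 t$
$g = 24$ ($g = \frac{249 - 129}{5} = \frac{1}{5} \cdot 120 = 24$)
$N{\left(I \right)} = 17 + I^{2} + I \left(72 - 9 I\right)$ ($N{\left(I \right)} = -7 + \left(\left(I^{2} + 3 \left(\left(24 - 4 I\right) + I\right) I\right) + 24\right) = -7 + \left(\left(I^{2} + 3 \left(24 - 3 I\right) I\right) + 24\right) = -7 + \left(\left(I^{2} + \left(72 - 9 I\right) I\right) + 24\right) = -7 + \left(\left(I^{2} + I \left(72 - 9 I\right)\right) + 24\right) = -7 + \left(24 + I^{2} + I \left(72 - 9 I\right)\right) = 17 + I^{2} + I \left(72 - 9 I\right)$)
$\left(6405 - 399260\right) \left(N{\left(-145 \right)} + 386778\right) = \left(6405 - 399260\right) \left(\left(17 - 8 \left(-145\right)^{2} + 72 \left(-145\right)\right) + 386778\right) = - 392855 \left(\left(17 - 168200 - 10440\right) + 386778\right) = - 392855 \left(-178623 + 386778\right) = \left(-392855\right) 208155 = -81774732525$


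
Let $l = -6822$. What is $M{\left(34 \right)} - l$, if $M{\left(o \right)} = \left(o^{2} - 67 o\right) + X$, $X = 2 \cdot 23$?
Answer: $5746$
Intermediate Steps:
$X = 46$
$M{\left(o \right)} = 46 + o^{2} - 67 o$ ($M{\left(o \right)} = \left(o^{2} - 67 o\right) + 46 = 46 + o^{2} - 67 o$)
$M{\left(34 \right)} - l = \left(46 + 34^{2} - 2278\right) - -6822 = \left(46 + 1156 - 2278\right) + 6822 = -1076 + 6822 = 5746$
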